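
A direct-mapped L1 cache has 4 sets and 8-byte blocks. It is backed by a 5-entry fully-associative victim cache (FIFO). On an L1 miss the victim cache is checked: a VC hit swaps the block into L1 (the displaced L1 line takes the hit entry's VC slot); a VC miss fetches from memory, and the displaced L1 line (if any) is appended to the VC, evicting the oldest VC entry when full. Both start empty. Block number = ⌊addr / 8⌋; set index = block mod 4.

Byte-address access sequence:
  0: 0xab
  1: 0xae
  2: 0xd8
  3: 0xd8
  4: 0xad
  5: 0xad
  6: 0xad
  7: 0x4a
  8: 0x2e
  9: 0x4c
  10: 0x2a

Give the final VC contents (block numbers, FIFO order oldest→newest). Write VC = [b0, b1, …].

#0 0xab→b21/s1 MISS; vc=[]
#1 0xae→b21/s1 L1-HIT; vc=[]
#2 0xd8→b27/s3 MISS; vc=[]
#3 0xd8→b27/s3 L1-HIT; vc=[]
#4 0xad→b21/s1 L1-HIT; vc=[]
#5 0xad→b21/s1 L1-HIT; vc=[]
#6 0xad→b21/s1 L1-HIT; vc=[]
#7 0x4a→b9/s1 MISS; vc=[21]
#8 0x2e→b5/s1 MISS; vc=[21,9]
#9 0x4c→b9/s1 VC-HIT; vc=[21,5]
#10 0x2a→b5/s1 VC-HIT; vc=[21,9]

VC = [21, 9]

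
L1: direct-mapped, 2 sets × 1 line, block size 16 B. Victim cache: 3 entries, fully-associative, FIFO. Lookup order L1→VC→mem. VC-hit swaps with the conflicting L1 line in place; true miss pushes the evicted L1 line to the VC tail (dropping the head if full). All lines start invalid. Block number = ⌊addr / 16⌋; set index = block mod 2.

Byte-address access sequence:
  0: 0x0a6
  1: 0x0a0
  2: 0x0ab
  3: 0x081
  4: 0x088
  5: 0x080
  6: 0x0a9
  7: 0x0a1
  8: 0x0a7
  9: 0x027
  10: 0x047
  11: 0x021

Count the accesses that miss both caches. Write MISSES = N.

  [0] addr=0xa6 blk=10 s=0: MISS | VC []
  [1] addr=0xa0 blk=10 s=0: L1-HIT | VC []
  [2] addr=0xab blk=10 s=0: L1-HIT | VC []
  [3] addr=0x81 blk=8 s=0: MISS | VC [10]
  [4] addr=0x88 blk=8 s=0: L1-HIT | VC [10]
  [5] addr=0x80 blk=8 s=0: L1-HIT | VC [10]
  [6] addr=0xa9 blk=10 s=0: VC-HIT | VC [8]
  [7] addr=0xa1 blk=10 s=0: L1-HIT | VC [8]
  [8] addr=0xa7 blk=10 s=0: L1-HIT | VC [8]
  [9] addr=0x27 blk=2 s=0: MISS | VC [8, 10]
  [10] addr=0x47 blk=4 s=0: MISS | VC [8, 10, 2]
  [11] addr=0x21 blk=2 s=0: VC-HIT | VC [8, 10, 4]

MISSES = 4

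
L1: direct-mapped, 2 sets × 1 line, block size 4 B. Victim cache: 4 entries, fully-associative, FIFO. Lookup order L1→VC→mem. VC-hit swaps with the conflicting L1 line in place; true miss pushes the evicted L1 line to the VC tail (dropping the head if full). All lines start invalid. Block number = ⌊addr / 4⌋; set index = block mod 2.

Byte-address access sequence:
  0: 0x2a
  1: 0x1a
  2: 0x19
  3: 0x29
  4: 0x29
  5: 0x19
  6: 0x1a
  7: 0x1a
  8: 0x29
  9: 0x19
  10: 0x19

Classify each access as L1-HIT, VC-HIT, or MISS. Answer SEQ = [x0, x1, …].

SEQ = [MISS, MISS, L1-HIT, VC-HIT, L1-HIT, VC-HIT, L1-HIT, L1-HIT, VC-HIT, VC-HIT, L1-HIT]

  [0] addr=0x2a blk=10 s=0: MISS | VC []
  [1] addr=0x1a blk=6 s=0: MISS | VC [10]
  [2] addr=0x19 blk=6 s=0: L1-HIT | VC [10]
  [3] addr=0x29 blk=10 s=0: VC-HIT | VC [6]
  [4] addr=0x29 blk=10 s=0: L1-HIT | VC [6]
  [5] addr=0x19 blk=6 s=0: VC-HIT | VC [10]
  [6] addr=0x1a blk=6 s=0: L1-HIT | VC [10]
  [7] addr=0x1a blk=6 s=0: L1-HIT | VC [10]
  [8] addr=0x29 blk=10 s=0: VC-HIT | VC [6]
  [9] addr=0x19 blk=6 s=0: VC-HIT | VC [10]
  [10] addr=0x19 blk=6 s=0: L1-HIT | VC [10]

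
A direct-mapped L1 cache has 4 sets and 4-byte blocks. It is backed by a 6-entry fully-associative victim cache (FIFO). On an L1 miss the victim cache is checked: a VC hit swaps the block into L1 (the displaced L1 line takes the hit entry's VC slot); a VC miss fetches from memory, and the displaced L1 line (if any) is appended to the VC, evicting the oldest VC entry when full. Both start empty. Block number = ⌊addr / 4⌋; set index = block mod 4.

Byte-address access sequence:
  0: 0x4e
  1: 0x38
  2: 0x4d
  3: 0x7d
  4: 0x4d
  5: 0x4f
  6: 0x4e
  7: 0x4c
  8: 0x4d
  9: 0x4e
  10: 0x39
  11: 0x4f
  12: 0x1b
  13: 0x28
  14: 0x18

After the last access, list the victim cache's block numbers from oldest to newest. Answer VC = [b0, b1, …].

VC = [31, 14, 10]

  [0] addr=0x4e blk=19 s=3: MISS | VC []
  [1] addr=0x38 blk=14 s=2: MISS | VC []
  [2] addr=0x4d blk=19 s=3: L1-HIT | VC []
  [3] addr=0x7d blk=31 s=3: MISS | VC [19]
  [4] addr=0x4d blk=19 s=3: VC-HIT | VC [31]
  [5] addr=0x4f blk=19 s=3: L1-HIT | VC [31]
  [6] addr=0x4e blk=19 s=3: L1-HIT | VC [31]
  [7] addr=0x4c blk=19 s=3: L1-HIT | VC [31]
  [8] addr=0x4d blk=19 s=3: L1-HIT | VC [31]
  [9] addr=0x4e blk=19 s=3: L1-HIT | VC [31]
  [10] addr=0x39 blk=14 s=2: L1-HIT | VC [31]
  [11] addr=0x4f blk=19 s=3: L1-HIT | VC [31]
  [12] addr=0x1b blk=6 s=2: MISS | VC [31, 14]
  [13] addr=0x28 blk=10 s=2: MISS | VC [31, 14, 6]
  [14] addr=0x18 blk=6 s=2: VC-HIT | VC [31, 14, 10]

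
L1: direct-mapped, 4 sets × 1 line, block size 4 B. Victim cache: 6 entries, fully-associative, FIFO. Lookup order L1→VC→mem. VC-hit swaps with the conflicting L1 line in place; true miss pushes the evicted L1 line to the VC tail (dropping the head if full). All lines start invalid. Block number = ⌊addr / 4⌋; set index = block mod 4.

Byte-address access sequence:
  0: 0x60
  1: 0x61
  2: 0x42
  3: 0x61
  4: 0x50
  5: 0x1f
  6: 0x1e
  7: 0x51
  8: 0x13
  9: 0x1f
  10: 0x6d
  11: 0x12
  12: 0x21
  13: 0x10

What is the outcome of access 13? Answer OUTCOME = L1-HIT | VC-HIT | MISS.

#0 0x60→b24/s0 MISS; vc=[]
#1 0x61→b24/s0 L1-HIT; vc=[]
#2 0x42→b16/s0 MISS; vc=[24]
#3 0x61→b24/s0 VC-HIT; vc=[16]
#4 0x50→b20/s0 MISS; vc=[16,24]
#5 0x1f→b7/s3 MISS; vc=[16,24]
#6 0x1e→b7/s3 L1-HIT; vc=[16,24]
#7 0x51→b20/s0 L1-HIT; vc=[16,24]
#8 0x13→b4/s0 MISS; vc=[16,24,20]
#9 0x1f→b7/s3 L1-HIT; vc=[16,24,20]
#10 0x6d→b27/s3 MISS; vc=[16,24,20,7]
#11 0x12→b4/s0 L1-HIT; vc=[16,24,20,7]
#12 0x21→b8/s0 MISS; vc=[16,24,20,7,4]
#13 0x10→b4/s0 VC-HIT; vc=[16,24,20,7,8]

OUTCOME = VC-HIT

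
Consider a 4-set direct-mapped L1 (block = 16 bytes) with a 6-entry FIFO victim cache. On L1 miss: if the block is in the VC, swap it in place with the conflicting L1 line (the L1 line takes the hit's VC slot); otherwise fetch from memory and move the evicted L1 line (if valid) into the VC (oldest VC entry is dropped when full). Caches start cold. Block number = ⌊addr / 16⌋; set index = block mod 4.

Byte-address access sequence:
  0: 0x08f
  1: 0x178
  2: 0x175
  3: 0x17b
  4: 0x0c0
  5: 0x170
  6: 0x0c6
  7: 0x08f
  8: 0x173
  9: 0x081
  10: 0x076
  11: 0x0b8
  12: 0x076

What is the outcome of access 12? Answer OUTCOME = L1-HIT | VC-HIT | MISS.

0: 0x8f (blk 8, set 0) → MISS  vc=[]
1: 0x178 (blk 23, set 3) → MISS  vc=[]
2: 0x175 (blk 23, set 3) → L1-HIT  vc=[]
3: 0x17b (blk 23, set 3) → L1-HIT  vc=[]
4: 0xc0 (blk 12, set 0) → MISS  vc=[8]
5: 0x170 (blk 23, set 3) → L1-HIT  vc=[8]
6: 0xc6 (blk 12, set 0) → L1-HIT  vc=[8]
7: 0x8f (blk 8, set 0) → VC-HIT  vc=[12]
8: 0x173 (blk 23, set 3) → L1-HIT  vc=[12]
9: 0x81 (blk 8, set 0) → L1-HIT  vc=[12]
10: 0x76 (blk 7, set 3) → MISS  vc=[12, 23]
11: 0xb8 (blk 11, set 3) → MISS  vc=[12, 23, 7]
12: 0x76 (blk 7, set 3) → VC-HIT  vc=[12, 23, 11]

OUTCOME = VC-HIT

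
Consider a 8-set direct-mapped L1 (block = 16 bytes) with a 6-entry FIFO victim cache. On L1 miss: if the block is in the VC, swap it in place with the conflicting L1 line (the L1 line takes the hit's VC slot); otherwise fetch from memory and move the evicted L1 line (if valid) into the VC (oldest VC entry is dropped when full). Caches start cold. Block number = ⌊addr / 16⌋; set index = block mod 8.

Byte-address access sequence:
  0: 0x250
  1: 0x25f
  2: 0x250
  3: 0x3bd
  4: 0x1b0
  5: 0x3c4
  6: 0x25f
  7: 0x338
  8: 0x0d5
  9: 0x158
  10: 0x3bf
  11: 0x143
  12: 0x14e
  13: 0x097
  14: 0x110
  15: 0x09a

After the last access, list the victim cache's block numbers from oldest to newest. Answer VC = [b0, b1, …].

#0 0x250→b37/s5 MISS; vc=[]
#1 0x25f→b37/s5 L1-HIT; vc=[]
#2 0x250→b37/s5 L1-HIT; vc=[]
#3 0x3bd→b59/s3 MISS; vc=[]
#4 0x1b0→b27/s3 MISS; vc=[59]
#5 0x3c4→b60/s4 MISS; vc=[59]
#6 0x25f→b37/s5 L1-HIT; vc=[59]
#7 0x338→b51/s3 MISS; vc=[59,27]
#8 0xd5→b13/s5 MISS; vc=[59,27,37]
#9 0x158→b21/s5 MISS; vc=[59,27,37,13]
#10 0x3bf→b59/s3 VC-HIT; vc=[51,27,37,13]
#11 0x143→b20/s4 MISS; vc=[51,27,37,13,60]
#12 0x14e→b20/s4 L1-HIT; vc=[51,27,37,13,60]
#13 0x97→b9/s1 MISS; vc=[51,27,37,13,60]
#14 0x110→b17/s1 MISS; vc=[51,27,37,13,60,9]
#15 0x9a→b9/s1 VC-HIT; vc=[51,27,37,13,60,17]

VC = [51, 27, 37, 13, 60, 17]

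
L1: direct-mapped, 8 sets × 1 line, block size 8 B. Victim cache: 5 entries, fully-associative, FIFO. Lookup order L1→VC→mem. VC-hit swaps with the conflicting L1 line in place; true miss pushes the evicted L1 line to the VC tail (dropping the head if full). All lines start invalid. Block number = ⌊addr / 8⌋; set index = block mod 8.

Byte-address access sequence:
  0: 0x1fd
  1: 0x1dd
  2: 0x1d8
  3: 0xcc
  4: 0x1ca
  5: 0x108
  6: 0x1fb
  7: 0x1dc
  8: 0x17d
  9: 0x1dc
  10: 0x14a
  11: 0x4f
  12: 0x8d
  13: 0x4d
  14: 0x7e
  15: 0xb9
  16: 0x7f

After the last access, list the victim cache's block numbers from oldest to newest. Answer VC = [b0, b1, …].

VC = [33, 41, 17, 47, 23]

#0 0x1fd→b63/s7 MISS; vc=[]
#1 0x1dd→b59/s3 MISS; vc=[]
#2 0x1d8→b59/s3 L1-HIT; vc=[]
#3 0xcc→b25/s1 MISS; vc=[]
#4 0x1ca→b57/s1 MISS; vc=[25]
#5 0x108→b33/s1 MISS; vc=[25,57]
#6 0x1fb→b63/s7 L1-HIT; vc=[25,57]
#7 0x1dc→b59/s3 L1-HIT; vc=[25,57]
#8 0x17d→b47/s7 MISS; vc=[25,57,63]
#9 0x1dc→b59/s3 L1-HIT; vc=[25,57,63]
#10 0x14a→b41/s1 MISS; vc=[25,57,63,33]
#11 0x4f→b9/s1 MISS; vc=[25,57,63,33,41]
#12 0x8d→b17/s1 MISS; vc=[57,63,33,41,9]
#13 0x4d→b9/s1 VC-HIT; vc=[57,63,33,41,17]
#14 0x7e→b15/s7 MISS; vc=[63,33,41,17,47]
#15 0xb9→b23/s7 MISS; vc=[33,41,17,47,15]
#16 0x7f→b15/s7 VC-HIT; vc=[33,41,17,47,23]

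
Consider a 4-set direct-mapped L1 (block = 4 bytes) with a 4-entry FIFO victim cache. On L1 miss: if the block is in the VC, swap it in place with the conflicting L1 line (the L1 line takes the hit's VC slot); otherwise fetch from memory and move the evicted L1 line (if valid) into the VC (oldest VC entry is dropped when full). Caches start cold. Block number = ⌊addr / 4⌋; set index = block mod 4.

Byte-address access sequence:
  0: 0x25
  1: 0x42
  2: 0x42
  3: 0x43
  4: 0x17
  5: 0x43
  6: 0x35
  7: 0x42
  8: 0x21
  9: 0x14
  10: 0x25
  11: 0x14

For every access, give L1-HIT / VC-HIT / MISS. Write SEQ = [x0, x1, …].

SEQ = [MISS, MISS, L1-HIT, L1-HIT, MISS, L1-HIT, MISS, L1-HIT, MISS, VC-HIT, VC-HIT, VC-HIT]

  [0] addr=0x25 blk=9 s=1: MISS | VC []
  [1] addr=0x42 blk=16 s=0: MISS | VC []
  [2] addr=0x42 blk=16 s=0: L1-HIT | VC []
  [3] addr=0x43 blk=16 s=0: L1-HIT | VC []
  [4] addr=0x17 blk=5 s=1: MISS | VC [9]
  [5] addr=0x43 blk=16 s=0: L1-HIT | VC [9]
  [6] addr=0x35 blk=13 s=1: MISS | VC [9, 5]
  [7] addr=0x42 blk=16 s=0: L1-HIT | VC [9, 5]
  [8] addr=0x21 blk=8 s=0: MISS | VC [9, 5, 16]
  [9] addr=0x14 blk=5 s=1: VC-HIT | VC [9, 13, 16]
  [10] addr=0x25 blk=9 s=1: VC-HIT | VC [5, 13, 16]
  [11] addr=0x14 blk=5 s=1: VC-HIT | VC [9, 13, 16]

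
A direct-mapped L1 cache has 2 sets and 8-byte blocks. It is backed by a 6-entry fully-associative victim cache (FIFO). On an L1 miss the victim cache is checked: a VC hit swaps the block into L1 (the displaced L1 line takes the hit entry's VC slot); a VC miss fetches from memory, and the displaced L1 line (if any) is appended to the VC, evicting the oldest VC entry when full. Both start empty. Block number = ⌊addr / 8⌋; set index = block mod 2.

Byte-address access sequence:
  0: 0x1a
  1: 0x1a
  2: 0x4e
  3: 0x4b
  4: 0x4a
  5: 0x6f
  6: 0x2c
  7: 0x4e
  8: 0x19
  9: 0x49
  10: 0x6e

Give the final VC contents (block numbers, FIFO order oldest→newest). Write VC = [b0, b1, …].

#0 0x1a→b3/s1 MISS; vc=[]
#1 0x1a→b3/s1 L1-HIT; vc=[]
#2 0x4e→b9/s1 MISS; vc=[3]
#3 0x4b→b9/s1 L1-HIT; vc=[3]
#4 0x4a→b9/s1 L1-HIT; vc=[3]
#5 0x6f→b13/s1 MISS; vc=[3,9]
#6 0x2c→b5/s1 MISS; vc=[3,9,13]
#7 0x4e→b9/s1 VC-HIT; vc=[3,5,13]
#8 0x19→b3/s1 VC-HIT; vc=[9,5,13]
#9 0x49→b9/s1 VC-HIT; vc=[3,5,13]
#10 0x6e→b13/s1 VC-HIT; vc=[3,5,9]

VC = [3, 5, 9]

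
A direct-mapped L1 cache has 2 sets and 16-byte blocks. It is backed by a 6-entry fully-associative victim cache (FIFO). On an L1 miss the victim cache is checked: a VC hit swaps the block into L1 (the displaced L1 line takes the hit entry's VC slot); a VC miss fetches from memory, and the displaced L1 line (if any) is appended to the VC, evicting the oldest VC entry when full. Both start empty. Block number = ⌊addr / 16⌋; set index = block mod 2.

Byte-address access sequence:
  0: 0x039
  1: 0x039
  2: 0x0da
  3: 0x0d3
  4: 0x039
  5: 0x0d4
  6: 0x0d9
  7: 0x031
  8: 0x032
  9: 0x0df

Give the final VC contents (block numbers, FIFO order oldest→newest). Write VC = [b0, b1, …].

VC = [3]

  [0] addr=0x39 blk=3 s=1: MISS | VC []
  [1] addr=0x39 blk=3 s=1: L1-HIT | VC []
  [2] addr=0xda blk=13 s=1: MISS | VC [3]
  [3] addr=0xd3 blk=13 s=1: L1-HIT | VC [3]
  [4] addr=0x39 blk=3 s=1: VC-HIT | VC [13]
  [5] addr=0xd4 blk=13 s=1: VC-HIT | VC [3]
  [6] addr=0xd9 blk=13 s=1: L1-HIT | VC [3]
  [7] addr=0x31 blk=3 s=1: VC-HIT | VC [13]
  [8] addr=0x32 blk=3 s=1: L1-HIT | VC [13]
  [9] addr=0xdf blk=13 s=1: VC-HIT | VC [3]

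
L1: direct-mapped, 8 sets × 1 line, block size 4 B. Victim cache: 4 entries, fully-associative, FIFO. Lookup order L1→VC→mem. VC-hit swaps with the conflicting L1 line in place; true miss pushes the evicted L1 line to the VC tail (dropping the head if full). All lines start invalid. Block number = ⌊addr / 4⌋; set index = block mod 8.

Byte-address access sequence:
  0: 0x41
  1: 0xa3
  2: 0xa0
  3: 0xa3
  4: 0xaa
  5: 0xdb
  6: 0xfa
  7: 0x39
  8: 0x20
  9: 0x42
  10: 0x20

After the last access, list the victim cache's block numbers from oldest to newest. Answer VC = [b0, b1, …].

VC = [16, 54, 62, 40]

  [0] addr=0x41 blk=16 s=0: MISS | VC []
  [1] addr=0xa3 blk=40 s=0: MISS | VC [16]
  [2] addr=0xa0 blk=40 s=0: L1-HIT | VC [16]
  [3] addr=0xa3 blk=40 s=0: L1-HIT | VC [16]
  [4] addr=0xaa blk=42 s=2: MISS | VC [16]
  [5] addr=0xdb blk=54 s=6: MISS | VC [16]
  [6] addr=0xfa blk=62 s=6: MISS | VC [16, 54]
  [7] addr=0x39 blk=14 s=6: MISS | VC [16, 54, 62]
  [8] addr=0x20 blk=8 s=0: MISS | VC [16, 54, 62, 40]
  [9] addr=0x42 blk=16 s=0: VC-HIT | VC [8, 54, 62, 40]
  [10] addr=0x20 blk=8 s=0: VC-HIT | VC [16, 54, 62, 40]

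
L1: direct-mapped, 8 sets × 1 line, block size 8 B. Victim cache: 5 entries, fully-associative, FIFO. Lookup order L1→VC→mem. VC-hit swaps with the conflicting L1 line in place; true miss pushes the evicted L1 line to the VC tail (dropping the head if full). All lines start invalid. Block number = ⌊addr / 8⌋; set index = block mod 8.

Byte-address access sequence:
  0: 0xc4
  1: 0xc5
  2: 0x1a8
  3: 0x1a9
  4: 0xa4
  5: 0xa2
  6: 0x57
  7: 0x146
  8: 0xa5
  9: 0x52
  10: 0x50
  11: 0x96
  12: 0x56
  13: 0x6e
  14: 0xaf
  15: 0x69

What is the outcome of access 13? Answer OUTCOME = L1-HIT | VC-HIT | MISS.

0: 0xc4 (blk 24, set 0) → MISS  vc=[]
1: 0xc5 (blk 24, set 0) → L1-HIT  vc=[]
2: 0x1a8 (blk 53, set 5) → MISS  vc=[]
3: 0x1a9 (blk 53, set 5) → L1-HIT  vc=[]
4: 0xa4 (blk 20, set 4) → MISS  vc=[]
5: 0xa2 (blk 20, set 4) → L1-HIT  vc=[]
6: 0x57 (blk 10, set 2) → MISS  vc=[]
7: 0x146 (blk 40, set 0) → MISS  vc=[24]
8: 0xa5 (blk 20, set 4) → L1-HIT  vc=[24]
9: 0x52 (blk 10, set 2) → L1-HIT  vc=[24]
10: 0x50 (blk 10, set 2) → L1-HIT  vc=[24]
11: 0x96 (blk 18, set 2) → MISS  vc=[24, 10]
12: 0x56 (blk 10, set 2) → VC-HIT  vc=[24, 18]
13: 0x6e (blk 13, set 5) → MISS  vc=[24, 18, 53]
14: 0xaf (blk 21, set 5) → MISS  vc=[24, 18, 53, 13]
15: 0x69 (blk 13, set 5) → VC-HIT  vc=[24, 18, 53, 21]

OUTCOME = MISS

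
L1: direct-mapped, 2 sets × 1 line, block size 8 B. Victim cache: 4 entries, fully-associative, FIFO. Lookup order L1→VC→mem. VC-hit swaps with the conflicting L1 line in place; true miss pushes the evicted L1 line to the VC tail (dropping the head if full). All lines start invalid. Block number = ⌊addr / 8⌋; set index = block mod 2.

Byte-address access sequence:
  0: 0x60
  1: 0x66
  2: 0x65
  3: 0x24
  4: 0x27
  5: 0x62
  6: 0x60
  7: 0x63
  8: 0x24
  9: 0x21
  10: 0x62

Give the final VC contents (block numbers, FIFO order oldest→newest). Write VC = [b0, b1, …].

#0 0x60→b12/s0 MISS; vc=[]
#1 0x66→b12/s0 L1-HIT; vc=[]
#2 0x65→b12/s0 L1-HIT; vc=[]
#3 0x24→b4/s0 MISS; vc=[12]
#4 0x27→b4/s0 L1-HIT; vc=[12]
#5 0x62→b12/s0 VC-HIT; vc=[4]
#6 0x60→b12/s0 L1-HIT; vc=[4]
#7 0x63→b12/s0 L1-HIT; vc=[4]
#8 0x24→b4/s0 VC-HIT; vc=[12]
#9 0x21→b4/s0 L1-HIT; vc=[12]
#10 0x62→b12/s0 VC-HIT; vc=[4]

VC = [4]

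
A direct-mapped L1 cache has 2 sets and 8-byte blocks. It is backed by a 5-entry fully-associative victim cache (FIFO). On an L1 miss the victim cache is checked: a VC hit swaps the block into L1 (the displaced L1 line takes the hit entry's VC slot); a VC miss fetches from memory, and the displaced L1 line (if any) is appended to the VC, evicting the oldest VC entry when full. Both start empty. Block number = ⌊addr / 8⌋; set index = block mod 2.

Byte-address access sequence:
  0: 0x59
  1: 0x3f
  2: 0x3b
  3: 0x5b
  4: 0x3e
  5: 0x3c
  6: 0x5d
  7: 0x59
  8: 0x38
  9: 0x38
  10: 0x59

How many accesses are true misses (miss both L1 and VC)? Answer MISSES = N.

  [0] addr=0x59 blk=11 s=1: MISS | VC []
  [1] addr=0x3f blk=7 s=1: MISS | VC [11]
  [2] addr=0x3b blk=7 s=1: L1-HIT | VC [11]
  [3] addr=0x5b blk=11 s=1: VC-HIT | VC [7]
  [4] addr=0x3e blk=7 s=1: VC-HIT | VC [11]
  [5] addr=0x3c blk=7 s=1: L1-HIT | VC [11]
  [6] addr=0x5d blk=11 s=1: VC-HIT | VC [7]
  [7] addr=0x59 blk=11 s=1: L1-HIT | VC [7]
  [8] addr=0x38 blk=7 s=1: VC-HIT | VC [11]
  [9] addr=0x38 blk=7 s=1: L1-HIT | VC [11]
  [10] addr=0x59 blk=11 s=1: VC-HIT | VC [7]

MISSES = 2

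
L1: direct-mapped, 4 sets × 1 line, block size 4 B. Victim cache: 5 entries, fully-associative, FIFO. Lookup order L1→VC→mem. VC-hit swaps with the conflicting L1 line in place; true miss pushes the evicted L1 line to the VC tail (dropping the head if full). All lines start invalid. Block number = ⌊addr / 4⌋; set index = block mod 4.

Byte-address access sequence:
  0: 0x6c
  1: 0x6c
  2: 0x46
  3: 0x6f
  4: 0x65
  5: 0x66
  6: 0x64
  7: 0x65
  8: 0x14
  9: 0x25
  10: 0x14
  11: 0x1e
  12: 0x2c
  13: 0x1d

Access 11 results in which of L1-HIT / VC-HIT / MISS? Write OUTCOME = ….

OUTCOME = MISS

  [0] addr=0x6c blk=27 s=3: MISS | VC []
  [1] addr=0x6c blk=27 s=3: L1-HIT | VC []
  [2] addr=0x46 blk=17 s=1: MISS | VC []
  [3] addr=0x6f blk=27 s=3: L1-HIT | VC []
  [4] addr=0x65 blk=25 s=1: MISS | VC [17]
  [5] addr=0x66 blk=25 s=1: L1-HIT | VC [17]
  [6] addr=0x64 blk=25 s=1: L1-HIT | VC [17]
  [7] addr=0x65 blk=25 s=1: L1-HIT | VC [17]
  [8] addr=0x14 blk=5 s=1: MISS | VC [17, 25]
  [9] addr=0x25 blk=9 s=1: MISS | VC [17, 25, 5]
  [10] addr=0x14 blk=5 s=1: VC-HIT | VC [17, 25, 9]
  [11] addr=0x1e blk=7 s=3: MISS | VC [17, 25, 9, 27]
  [12] addr=0x2c blk=11 s=3: MISS | VC [17, 25, 9, 27, 7]
  [13] addr=0x1d blk=7 s=3: VC-HIT | VC [17, 25, 9, 27, 11]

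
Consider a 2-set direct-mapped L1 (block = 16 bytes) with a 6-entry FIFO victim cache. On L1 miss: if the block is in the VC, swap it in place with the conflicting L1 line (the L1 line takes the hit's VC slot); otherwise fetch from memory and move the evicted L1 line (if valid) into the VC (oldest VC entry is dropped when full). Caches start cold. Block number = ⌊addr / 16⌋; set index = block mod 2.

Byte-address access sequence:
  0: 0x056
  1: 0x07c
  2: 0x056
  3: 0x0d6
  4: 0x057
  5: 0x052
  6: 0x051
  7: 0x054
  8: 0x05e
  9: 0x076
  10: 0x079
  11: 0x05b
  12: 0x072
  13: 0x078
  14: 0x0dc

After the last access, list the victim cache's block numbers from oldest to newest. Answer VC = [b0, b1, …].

#0 0x56→b5/s1 MISS; vc=[]
#1 0x7c→b7/s1 MISS; vc=[5]
#2 0x56→b5/s1 VC-HIT; vc=[7]
#3 0xd6→b13/s1 MISS; vc=[7,5]
#4 0x57→b5/s1 VC-HIT; vc=[7,13]
#5 0x52→b5/s1 L1-HIT; vc=[7,13]
#6 0x51→b5/s1 L1-HIT; vc=[7,13]
#7 0x54→b5/s1 L1-HIT; vc=[7,13]
#8 0x5e→b5/s1 L1-HIT; vc=[7,13]
#9 0x76→b7/s1 VC-HIT; vc=[5,13]
#10 0x79→b7/s1 L1-HIT; vc=[5,13]
#11 0x5b→b5/s1 VC-HIT; vc=[7,13]
#12 0x72→b7/s1 VC-HIT; vc=[5,13]
#13 0x78→b7/s1 L1-HIT; vc=[5,13]
#14 0xdc→b13/s1 VC-HIT; vc=[5,7]

VC = [5, 7]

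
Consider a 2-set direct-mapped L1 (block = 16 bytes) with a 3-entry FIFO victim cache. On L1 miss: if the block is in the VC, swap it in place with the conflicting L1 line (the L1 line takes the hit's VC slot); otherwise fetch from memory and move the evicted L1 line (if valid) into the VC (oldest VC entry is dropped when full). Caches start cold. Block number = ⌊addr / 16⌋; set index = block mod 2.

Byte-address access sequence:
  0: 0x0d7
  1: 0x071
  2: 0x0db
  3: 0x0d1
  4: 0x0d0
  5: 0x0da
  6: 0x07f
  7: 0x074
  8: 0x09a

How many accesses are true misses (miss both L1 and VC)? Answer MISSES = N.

MISSES = 3

  [0] addr=0xd7 blk=13 s=1: MISS | VC []
  [1] addr=0x71 blk=7 s=1: MISS | VC [13]
  [2] addr=0xdb blk=13 s=1: VC-HIT | VC [7]
  [3] addr=0xd1 blk=13 s=1: L1-HIT | VC [7]
  [4] addr=0xd0 blk=13 s=1: L1-HIT | VC [7]
  [5] addr=0xda blk=13 s=1: L1-HIT | VC [7]
  [6] addr=0x7f blk=7 s=1: VC-HIT | VC [13]
  [7] addr=0x74 blk=7 s=1: L1-HIT | VC [13]
  [8] addr=0x9a blk=9 s=1: MISS | VC [13, 7]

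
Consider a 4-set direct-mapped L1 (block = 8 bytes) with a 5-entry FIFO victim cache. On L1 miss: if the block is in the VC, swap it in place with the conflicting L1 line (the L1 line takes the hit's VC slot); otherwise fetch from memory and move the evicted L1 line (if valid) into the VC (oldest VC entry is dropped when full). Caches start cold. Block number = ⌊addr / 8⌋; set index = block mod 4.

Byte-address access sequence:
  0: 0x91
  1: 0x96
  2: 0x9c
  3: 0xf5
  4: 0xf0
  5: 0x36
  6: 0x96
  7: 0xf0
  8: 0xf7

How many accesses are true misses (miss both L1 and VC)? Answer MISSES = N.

MISSES = 4

  [0] addr=0x91 blk=18 s=2: MISS | VC []
  [1] addr=0x96 blk=18 s=2: L1-HIT | VC []
  [2] addr=0x9c blk=19 s=3: MISS | VC []
  [3] addr=0xf5 blk=30 s=2: MISS | VC [18]
  [4] addr=0xf0 blk=30 s=2: L1-HIT | VC [18]
  [5] addr=0x36 blk=6 s=2: MISS | VC [18, 30]
  [6] addr=0x96 blk=18 s=2: VC-HIT | VC [6, 30]
  [7] addr=0xf0 blk=30 s=2: VC-HIT | VC [6, 18]
  [8] addr=0xf7 blk=30 s=2: L1-HIT | VC [6, 18]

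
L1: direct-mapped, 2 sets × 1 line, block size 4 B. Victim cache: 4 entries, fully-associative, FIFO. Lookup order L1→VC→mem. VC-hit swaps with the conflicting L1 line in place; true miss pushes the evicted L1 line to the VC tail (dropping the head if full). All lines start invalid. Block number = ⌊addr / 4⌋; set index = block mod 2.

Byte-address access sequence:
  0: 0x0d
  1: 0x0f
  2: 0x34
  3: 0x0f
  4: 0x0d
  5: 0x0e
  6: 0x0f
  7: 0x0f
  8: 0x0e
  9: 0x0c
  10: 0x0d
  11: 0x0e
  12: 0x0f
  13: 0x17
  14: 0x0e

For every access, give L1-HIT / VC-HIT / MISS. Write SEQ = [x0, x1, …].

SEQ = [MISS, L1-HIT, MISS, VC-HIT, L1-HIT, L1-HIT, L1-HIT, L1-HIT, L1-HIT, L1-HIT, L1-HIT, L1-HIT, L1-HIT, MISS, VC-HIT]

#0 0xd→b3/s1 MISS; vc=[]
#1 0xf→b3/s1 L1-HIT; vc=[]
#2 0x34→b13/s1 MISS; vc=[3]
#3 0xf→b3/s1 VC-HIT; vc=[13]
#4 0xd→b3/s1 L1-HIT; vc=[13]
#5 0xe→b3/s1 L1-HIT; vc=[13]
#6 0xf→b3/s1 L1-HIT; vc=[13]
#7 0xf→b3/s1 L1-HIT; vc=[13]
#8 0xe→b3/s1 L1-HIT; vc=[13]
#9 0xc→b3/s1 L1-HIT; vc=[13]
#10 0xd→b3/s1 L1-HIT; vc=[13]
#11 0xe→b3/s1 L1-HIT; vc=[13]
#12 0xf→b3/s1 L1-HIT; vc=[13]
#13 0x17→b5/s1 MISS; vc=[13,3]
#14 0xe→b3/s1 VC-HIT; vc=[13,5]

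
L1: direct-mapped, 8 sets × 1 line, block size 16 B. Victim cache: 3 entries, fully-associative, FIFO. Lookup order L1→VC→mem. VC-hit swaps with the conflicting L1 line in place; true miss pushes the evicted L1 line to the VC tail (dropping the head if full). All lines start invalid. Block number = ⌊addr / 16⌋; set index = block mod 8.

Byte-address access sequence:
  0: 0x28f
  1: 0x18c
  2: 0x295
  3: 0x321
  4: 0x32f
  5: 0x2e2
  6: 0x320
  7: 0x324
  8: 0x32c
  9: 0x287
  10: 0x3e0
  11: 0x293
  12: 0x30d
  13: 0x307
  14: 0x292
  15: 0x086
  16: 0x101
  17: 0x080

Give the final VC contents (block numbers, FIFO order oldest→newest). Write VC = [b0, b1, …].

VC = [40, 48, 16]

  [0] addr=0x28f blk=40 s=0: MISS | VC []
  [1] addr=0x18c blk=24 s=0: MISS | VC [40]
  [2] addr=0x295 blk=41 s=1: MISS | VC [40]
  [3] addr=0x321 blk=50 s=2: MISS | VC [40]
  [4] addr=0x32f blk=50 s=2: L1-HIT | VC [40]
  [5] addr=0x2e2 blk=46 s=6: MISS | VC [40]
  [6] addr=0x320 blk=50 s=2: L1-HIT | VC [40]
  [7] addr=0x324 blk=50 s=2: L1-HIT | VC [40]
  [8] addr=0x32c blk=50 s=2: L1-HIT | VC [40]
  [9] addr=0x287 blk=40 s=0: VC-HIT | VC [24]
  [10] addr=0x3e0 blk=62 s=6: MISS | VC [24, 46]
  [11] addr=0x293 blk=41 s=1: L1-HIT | VC [24, 46]
  [12] addr=0x30d blk=48 s=0: MISS | VC [24, 46, 40]
  [13] addr=0x307 blk=48 s=0: L1-HIT | VC [24, 46, 40]
  [14] addr=0x292 blk=41 s=1: L1-HIT | VC [24, 46, 40]
  [15] addr=0x86 blk=8 s=0: MISS | VC [46, 40, 48]
  [16] addr=0x101 blk=16 s=0: MISS | VC [40, 48, 8]
  [17] addr=0x80 blk=8 s=0: VC-HIT | VC [40, 48, 16]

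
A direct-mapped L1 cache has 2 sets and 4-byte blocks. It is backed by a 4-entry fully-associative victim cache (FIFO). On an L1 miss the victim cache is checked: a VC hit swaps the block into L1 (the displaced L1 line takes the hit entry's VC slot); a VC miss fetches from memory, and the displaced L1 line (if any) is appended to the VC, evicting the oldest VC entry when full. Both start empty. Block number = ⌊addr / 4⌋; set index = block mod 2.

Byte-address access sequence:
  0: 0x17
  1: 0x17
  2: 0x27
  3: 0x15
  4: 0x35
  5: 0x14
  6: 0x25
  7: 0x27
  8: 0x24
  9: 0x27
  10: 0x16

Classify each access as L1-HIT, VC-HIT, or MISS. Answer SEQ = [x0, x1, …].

#0 0x17→b5/s1 MISS; vc=[]
#1 0x17→b5/s1 L1-HIT; vc=[]
#2 0x27→b9/s1 MISS; vc=[5]
#3 0x15→b5/s1 VC-HIT; vc=[9]
#4 0x35→b13/s1 MISS; vc=[9,5]
#5 0x14→b5/s1 VC-HIT; vc=[9,13]
#6 0x25→b9/s1 VC-HIT; vc=[5,13]
#7 0x27→b9/s1 L1-HIT; vc=[5,13]
#8 0x24→b9/s1 L1-HIT; vc=[5,13]
#9 0x27→b9/s1 L1-HIT; vc=[5,13]
#10 0x16→b5/s1 VC-HIT; vc=[9,13]

SEQ = [MISS, L1-HIT, MISS, VC-HIT, MISS, VC-HIT, VC-HIT, L1-HIT, L1-HIT, L1-HIT, VC-HIT]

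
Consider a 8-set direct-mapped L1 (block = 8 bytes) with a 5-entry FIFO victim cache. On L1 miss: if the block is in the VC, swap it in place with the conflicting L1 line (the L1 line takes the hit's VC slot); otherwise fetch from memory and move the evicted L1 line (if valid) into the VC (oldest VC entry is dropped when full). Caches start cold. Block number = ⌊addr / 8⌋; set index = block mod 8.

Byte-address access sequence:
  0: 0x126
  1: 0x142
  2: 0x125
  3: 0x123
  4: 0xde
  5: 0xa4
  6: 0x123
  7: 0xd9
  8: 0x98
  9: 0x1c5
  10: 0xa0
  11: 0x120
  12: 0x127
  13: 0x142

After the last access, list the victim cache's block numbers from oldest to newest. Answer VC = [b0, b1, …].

#0 0x126→b36/s4 MISS; vc=[]
#1 0x142→b40/s0 MISS; vc=[]
#2 0x125→b36/s4 L1-HIT; vc=[]
#3 0x123→b36/s4 L1-HIT; vc=[]
#4 0xde→b27/s3 MISS; vc=[]
#5 0xa4→b20/s4 MISS; vc=[36]
#6 0x123→b36/s4 VC-HIT; vc=[20]
#7 0xd9→b27/s3 L1-HIT; vc=[20]
#8 0x98→b19/s3 MISS; vc=[20,27]
#9 0x1c5→b56/s0 MISS; vc=[20,27,40]
#10 0xa0→b20/s4 VC-HIT; vc=[36,27,40]
#11 0x120→b36/s4 VC-HIT; vc=[20,27,40]
#12 0x127→b36/s4 L1-HIT; vc=[20,27,40]
#13 0x142→b40/s0 VC-HIT; vc=[20,27,56]

VC = [20, 27, 56]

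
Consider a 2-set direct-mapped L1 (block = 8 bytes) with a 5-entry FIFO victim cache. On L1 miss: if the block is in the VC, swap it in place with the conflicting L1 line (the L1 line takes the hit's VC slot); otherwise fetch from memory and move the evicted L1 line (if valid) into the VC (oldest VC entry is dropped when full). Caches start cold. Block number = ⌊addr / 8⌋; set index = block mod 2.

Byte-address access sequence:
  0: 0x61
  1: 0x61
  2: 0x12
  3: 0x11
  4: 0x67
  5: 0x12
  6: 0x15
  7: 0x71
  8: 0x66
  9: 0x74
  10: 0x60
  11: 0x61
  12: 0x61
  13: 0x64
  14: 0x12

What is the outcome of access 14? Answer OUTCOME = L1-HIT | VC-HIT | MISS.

OUTCOME = VC-HIT

#0 0x61→b12/s0 MISS; vc=[]
#1 0x61→b12/s0 L1-HIT; vc=[]
#2 0x12→b2/s0 MISS; vc=[12]
#3 0x11→b2/s0 L1-HIT; vc=[12]
#4 0x67→b12/s0 VC-HIT; vc=[2]
#5 0x12→b2/s0 VC-HIT; vc=[12]
#6 0x15→b2/s0 L1-HIT; vc=[12]
#7 0x71→b14/s0 MISS; vc=[12,2]
#8 0x66→b12/s0 VC-HIT; vc=[14,2]
#9 0x74→b14/s0 VC-HIT; vc=[12,2]
#10 0x60→b12/s0 VC-HIT; vc=[14,2]
#11 0x61→b12/s0 L1-HIT; vc=[14,2]
#12 0x61→b12/s0 L1-HIT; vc=[14,2]
#13 0x64→b12/s0 L1-HIT; vc=[14,2]
#14 0x12→b2/s0 VC-HIT; vc=[14,12]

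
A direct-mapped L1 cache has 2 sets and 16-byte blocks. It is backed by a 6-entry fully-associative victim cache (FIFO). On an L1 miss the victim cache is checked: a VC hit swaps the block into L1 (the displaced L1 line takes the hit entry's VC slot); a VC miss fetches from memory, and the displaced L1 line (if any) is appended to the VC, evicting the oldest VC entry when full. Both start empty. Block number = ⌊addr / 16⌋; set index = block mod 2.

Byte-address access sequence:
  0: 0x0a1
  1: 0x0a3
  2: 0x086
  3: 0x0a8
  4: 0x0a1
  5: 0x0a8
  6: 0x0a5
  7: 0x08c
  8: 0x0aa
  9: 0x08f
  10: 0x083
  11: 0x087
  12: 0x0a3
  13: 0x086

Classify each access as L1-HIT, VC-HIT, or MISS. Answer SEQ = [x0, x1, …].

#0 0xa1→b10/s0 MISS; vc=[]
#1 0xa3→b10/s0 L1-HIT; vc=[]
#2 0x86→b8/s0 MISS; vc=[10]
#3 0xa8→b10/s0 VC-HIT; vc=[8]
#4 0xa1→b10/s0 L1-HIT; vc=[8]
#5 0xa8→b10/s0 L1-HIT; vc=[8]
#6 0xa5→b10/s0 L1-HIT; vc=[8]
#7 0x8c→b8/s0 VC-HIT; vc=[10]
#8 0xaa→b10/s0 VC-HIT; vc=[8]
#9 0x8f→b8/s0 VC-HIT; vc=[10]
#10 0x83→b8/s0 L1-HIT; vc=[10]
#11 0x87→b8/s0 L1-HIT; vc=[10]
#12 0xa3→b10/s0 VC-HIT; vc=[8]
#13 0x86→b8/s0 VC-HIT; vc=[10]

SEQ = [MISS, L1-HIT, MISS, VC-HIT, L1-HIT, L1-HIT, L1-HIT, VC-HIT, VC-HIT, VC-HIT, L1-HIT, L1-HIT, VC-HIT, VC-HIT]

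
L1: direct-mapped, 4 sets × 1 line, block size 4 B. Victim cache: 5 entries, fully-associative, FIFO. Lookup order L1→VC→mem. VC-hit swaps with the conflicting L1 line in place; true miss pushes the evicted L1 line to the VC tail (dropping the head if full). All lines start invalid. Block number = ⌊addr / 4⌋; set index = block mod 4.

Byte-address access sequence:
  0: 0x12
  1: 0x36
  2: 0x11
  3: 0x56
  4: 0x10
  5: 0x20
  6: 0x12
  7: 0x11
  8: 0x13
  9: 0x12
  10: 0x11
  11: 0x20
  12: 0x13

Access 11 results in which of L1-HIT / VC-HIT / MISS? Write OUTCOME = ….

0: 0x12 (blk 4, set 0) → MISS  vc=[]
1: 0x36 (blk 13, set 1) → MISS  vc=[]
2: 0x11 (blk 4, set 0) → L1-HIT  vc=[]
3: 0x56 (blk 21, set 1) → MISS  vc=[13]
4: 0x10 (blk 4, set 0) → L1-HIT  vc=[13]
5: 0x20 (blk 8, set 0) → MISS  vc=[13, 4]
6: 0x12 (blk 4, set 0) → VC-HIT  vc=[13, 8]
7: 0x11 (blk 4, set 0) → L1-HIT  vc=[13, 8]
8: 0x13 (blk 4, set 0) → L1-HIT  vc=[13, 8]
9: 0x12 (blk 4, set 0) → L1-HIT  vc=[13, 8]
10: 0x11 (blk 4, set 0) → L1-HIT  vc=[13, 8]
11: 0x20 (blk 8, set 0) → VC-HIT  vc=[13, 4]
12: 0x13 (blk 4, set 0) → VC-HIT  vc=[13, 8]

OUTCOME = VC-HIT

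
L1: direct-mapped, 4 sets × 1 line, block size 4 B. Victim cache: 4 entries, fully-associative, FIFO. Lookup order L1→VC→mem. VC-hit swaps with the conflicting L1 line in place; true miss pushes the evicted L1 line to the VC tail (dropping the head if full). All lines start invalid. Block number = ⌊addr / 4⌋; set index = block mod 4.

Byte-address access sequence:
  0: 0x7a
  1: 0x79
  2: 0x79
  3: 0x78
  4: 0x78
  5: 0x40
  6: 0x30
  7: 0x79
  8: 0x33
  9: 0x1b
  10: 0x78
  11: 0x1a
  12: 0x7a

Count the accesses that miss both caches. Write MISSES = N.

MISSES = 4

0: 0x7a (blk 30, set 2) → MISS  vc=[]
1: 0x79 (blk 30, set 2) → L1-HIT  vc=[]
2: 0x79 (blk 30, set 2) → L1-HIT  vc=[]
3: 0x78 (blk 30, set 2) → L1-HIT  vc=[]
4: 0x78 (blk 30, set 2) → L1-HIT  vc=[]
5: 0x40 (blk 16, set 0) → MISS  vc=[]
6: 0x30 (blk 12, set 0) → MISS  vc=[16]
7: 0x79 (blk 30, set 2) → L1-HIT  vc=[16]
8: 0x33 (blk 12, set 0) → L1-HIT  vc=[16]
9: 0x1b (blk 6, set 2) → MISS  vc=[16, 30]
10: 0x78 (blk 30, set 2) → VC-HIT  vc=[16, 6]
11: 0x1a (blk 6, set 2) → VC-HIT  vc=[16, 30]
12: 0x7a (blk 30, set 2) → VC-HIT  vc=[16, 6]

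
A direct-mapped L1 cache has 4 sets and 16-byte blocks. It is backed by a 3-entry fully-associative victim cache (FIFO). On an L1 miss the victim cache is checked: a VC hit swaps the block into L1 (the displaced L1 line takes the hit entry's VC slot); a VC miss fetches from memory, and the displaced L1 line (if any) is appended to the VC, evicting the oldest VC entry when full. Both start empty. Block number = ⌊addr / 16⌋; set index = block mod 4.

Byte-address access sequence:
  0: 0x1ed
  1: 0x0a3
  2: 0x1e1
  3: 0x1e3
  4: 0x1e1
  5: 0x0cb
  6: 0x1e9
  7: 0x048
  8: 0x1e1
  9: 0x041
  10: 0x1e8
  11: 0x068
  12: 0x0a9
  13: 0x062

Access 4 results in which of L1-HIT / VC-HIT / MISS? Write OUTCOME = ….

0: 0x1ed (blk 30, set 2) → MISS  vc=[]
1: 0xa3 (blk 10, set 2) → MISS  vc=[30]
2: 0x1e1 (blk 30, set 2) → VC-HIT  vc=[10]
3: 0x1e3 (blk 30, set 2) → L1-HIT  vc=[10]
4: 0x1e1 (blk 30, set 2) → L1-HIT  vc=[10]
5: 0xcb (blk 12, set 0) → MISS  vc=[10]
6: 0x1e9 (blk 30, set 2) → L1-HIT  vc=[10]
7: 0x48 (blk 4, set 0) → MISS  vc=[10, 12]
8: 0x1e1 (blk 30, set 2) → L1-HIT  vc=[10, 12]
9: 0x41 (blk 4, set 0) → L1-HIT  vc=[10, 12]
10: 0x1e8 (blk 30, set 2) → L1-HIT  vc=[10, 12]
11: 0x68 (blk 6, set 2) → MISS  vc=[10, 12, 30]
12: 0xa9 (blk 10, set 2) → VC-HIT  vc=[6, 12, 30]
13: 0x62 (blk 6, set 2) → VC-HIT  vc=[10, 12, 30]

OUTCOME = L1-HIT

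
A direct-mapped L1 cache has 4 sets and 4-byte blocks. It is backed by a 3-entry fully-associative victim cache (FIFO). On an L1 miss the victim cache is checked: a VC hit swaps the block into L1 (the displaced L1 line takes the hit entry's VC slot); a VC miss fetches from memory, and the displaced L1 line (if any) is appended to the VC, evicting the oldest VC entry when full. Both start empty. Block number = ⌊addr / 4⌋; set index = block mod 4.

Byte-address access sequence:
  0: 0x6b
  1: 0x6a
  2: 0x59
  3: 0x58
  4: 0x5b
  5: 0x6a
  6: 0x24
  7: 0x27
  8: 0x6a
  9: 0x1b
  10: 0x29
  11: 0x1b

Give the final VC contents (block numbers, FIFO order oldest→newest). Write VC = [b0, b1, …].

VC = [22, 26, 10]

0: 0x6b (blk 26, set 2) → MISS  vc=[]
1: 0x6a (blk 26, set 2) → L1-HIT  vc=[]
2: 0x59 (blk 22, set 2) → MISS  vc=[26]
3: 0x58 (blk 22, set 2) → L1-HIT  vc=[26]
4: 0x5b (blk 22, set 2) → L1-HIT  vc=[26]
5: 0x6a (blk 26, set 2) → VC-HIT  vc=[22]
6: 0x24 (blk 9, set 1) → MISS  vc=[22]
7: 0x27 (blk 9, set 1) → L1-HIT  vc=[22]
8: 0x6a (blk 26, set 2) → L1-HIT  vc=[22]
9: 0x1b (blk 6, set 2) → MISS  vc=[22, 26]
10: 0x29 (blk 10, set 2) → MISS  vc=[22, 26, 6]
11: 0x1b (blk 6, set 2) → VC-HIT  vc=[22, 26, 10]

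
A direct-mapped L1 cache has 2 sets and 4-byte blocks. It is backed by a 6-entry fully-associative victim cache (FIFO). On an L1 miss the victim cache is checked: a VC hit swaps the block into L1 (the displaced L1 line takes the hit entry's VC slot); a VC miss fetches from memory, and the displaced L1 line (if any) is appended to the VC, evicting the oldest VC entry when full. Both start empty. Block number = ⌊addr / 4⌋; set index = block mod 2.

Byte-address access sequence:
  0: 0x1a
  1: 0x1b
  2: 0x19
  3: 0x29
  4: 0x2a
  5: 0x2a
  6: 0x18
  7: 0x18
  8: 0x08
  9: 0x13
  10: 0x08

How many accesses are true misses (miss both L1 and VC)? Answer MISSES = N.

MISSES = 4

#0 0x1a→b6/s0 MISS; vc=[]
#1 0x1b→b6/s0 L1-HIT; vc=[]
#2 0x19→b6/s0 L1-HIT; vc=[]
#3 0x29→b10/s0 MISS; vc=[6]
#4 0x2a→b10/s0 L1-HIT; vc=[6]
#5 0x2a→b10/s0 L1-HIT; vc=[6]
#6 0x18→b6/s0 VC-HIT; vc=[10]
#7 0x18→b6/s0 L1-HIT; vc=[10]
#8 0x8→b2/s0 MISS; vc=[10,6]
#9 0x13→b4/s0 MISS; vc=[10,6,2]
#10 0x8→b2/s0 VC-HIT; vc=[10,6,4]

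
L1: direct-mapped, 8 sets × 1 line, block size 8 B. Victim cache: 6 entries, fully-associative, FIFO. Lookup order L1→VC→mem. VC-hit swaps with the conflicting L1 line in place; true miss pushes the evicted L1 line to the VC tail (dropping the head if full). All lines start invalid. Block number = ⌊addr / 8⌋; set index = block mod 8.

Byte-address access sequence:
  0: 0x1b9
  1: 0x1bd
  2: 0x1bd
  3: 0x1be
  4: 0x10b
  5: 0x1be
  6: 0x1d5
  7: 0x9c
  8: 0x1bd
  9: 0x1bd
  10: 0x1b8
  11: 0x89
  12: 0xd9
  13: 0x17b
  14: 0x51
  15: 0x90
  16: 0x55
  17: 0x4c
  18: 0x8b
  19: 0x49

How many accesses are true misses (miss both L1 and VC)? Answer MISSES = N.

MISSES = 10

  [0] addr=0x1b9 blk=55 s=7: MISS | VC []
  [1] addr=0x1bd blk=55 s=7: L1-HIT | VC []
  [2] addr=0x1bd blk=55 s=7: L1-HIT | VC []
  [3] addr=0x1be blk=55 s=7: L1-HIT | VC []
  [4] addr=0x10b blk=33 s=1: MISS | VC []
  [5] addr=0x1be blk=55 s=7: L1-HIT | VC []
  [6] addr=0x1d5 blk=58 s=2: MISS | VC []
  [7] addr=0x9c blk=19 s=3: MISS | VC []
  [8] addr=0x1bd blk=55 s=7: L1-HIT | VC []
  [9] addr=0x1bd blk=55 s=7: L1-HIT | VC []
  [10] addr=0x1b8 blk=55 s=7: L1-HIT | VC []
  [11] addr=0x89 blk=17 s=1: MISS | VC [33]
  [12] addr=0xd9 blk=27 s=3: MISS | VC [33, 19]
  [13] addr=0x17b blk=47 s=7: MISS | VC [33, 19, 55]
  [14] addr=0x51 blk=10 s=2: MISS | VC [33, 19, 55, 58]
  [15] addr=0x90 blk=18 s=2: MISS | VC [33, 19, 55, 58, 10]
  [16] addr=0x55 blk=10 s=2: VC-HIT | VC [33, 19, 55, 58, 18]
  [17] addr=0x4c blk=9 s=1: MISS | VC [33, 19, 55, 58, 18, 17]
  [18] addr=0x8b blk=17 s=1: VC-HIT | VC [33, 19, 55, 58, 18, 9]
  [19] addr=0x49 blk=9 s=1: VC-HIT | VC [33, 19, 55, 58, 18, 17]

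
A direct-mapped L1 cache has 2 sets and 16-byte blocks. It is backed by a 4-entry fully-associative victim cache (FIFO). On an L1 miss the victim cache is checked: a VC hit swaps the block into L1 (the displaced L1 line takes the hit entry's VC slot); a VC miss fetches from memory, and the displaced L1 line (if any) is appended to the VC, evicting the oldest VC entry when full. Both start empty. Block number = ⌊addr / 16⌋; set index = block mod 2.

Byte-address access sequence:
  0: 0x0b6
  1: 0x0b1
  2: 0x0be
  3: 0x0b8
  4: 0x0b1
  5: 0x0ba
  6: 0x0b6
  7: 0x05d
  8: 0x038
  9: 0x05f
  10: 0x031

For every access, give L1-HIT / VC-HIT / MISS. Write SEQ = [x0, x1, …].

#0 0xb6→b11/s1 MISS; vc=[]
#1 0xb1→b11/s1 L1-HIT; vc=[]
#2 0xbe→b11/s1 L1-HIT; vc=[]
#3 0xb8→b11/s1 L1-HIT; vc=[]
#4 0xb1→b11/s1 L1-HIT; vc=[]
#5 0xba→b11/s1 L1-HIT; vc=[]
#6 0xb6→b11/s1 L1-HIT; vc=[]
#7 0x5d→b5/s1 MISS; vc=[11]
#8 0x38→b3/s1 MISS; vc=[11,5]
#9 0x5f→b5/s1 VC-HIT; vc=[11,3]
#10 0x31→b3/s1 VC-HIT; vc=[11,5]

SEQ = [MISS, L1-HIT, L1-HIT, L1-HIT, L1-HIT, L1-HIT, L1-HIT, MISS, MISS, VC-HIT, VC-HIT]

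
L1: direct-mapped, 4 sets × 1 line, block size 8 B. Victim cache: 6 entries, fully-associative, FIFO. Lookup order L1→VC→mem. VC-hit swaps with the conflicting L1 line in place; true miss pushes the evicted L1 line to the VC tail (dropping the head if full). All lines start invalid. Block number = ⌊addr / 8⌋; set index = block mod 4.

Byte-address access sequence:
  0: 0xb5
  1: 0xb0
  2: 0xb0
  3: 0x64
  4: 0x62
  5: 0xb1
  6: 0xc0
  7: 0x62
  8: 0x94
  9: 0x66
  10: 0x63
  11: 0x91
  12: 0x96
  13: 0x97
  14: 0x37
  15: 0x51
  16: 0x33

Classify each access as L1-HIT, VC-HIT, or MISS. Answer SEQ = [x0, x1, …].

SEQ = [MISS, L1-HIT, L1-HIT, MISS, L1-HIT, L1-HIT, MISS, VC-HIT, MISS, L1-HIT, L1-HIT, L1-HIT, L1-HIT, L1-HIT, MISS, MISS, VC-HIT]

  [0] addr=0xb5 blk=22 s=2: MISS | VC []
  [1] addr=0xb0 blk=22 s=2: L1-HIT | VC []
  [2] addr=0xb0 blk=22 s=2: L1-HIT | VC []
  [3] addr=0x64 blk=12 s=0: MISS | VC []
  [4] addr=0x62 blk=12 s=0: L1-HIT | VC []
  [5] addr=0xb1 blk=22 s=2: L1-HIT | VC []
  [6] addr=0xc0 blk=24 s=0: MISS | VC [12]
  [7] addr=0x62 blk=12 s=0: VC-HIT | VC [24]
  [8] addr=0x94 blk=18 s=2: MISS | VC [24, 22]
  [9] addr=0x66 blk=12 s=0: L1-HIT | VC [24, 22]
  [10] addr=0x63 blk=12 s=0: L1-HIT | VC [24, 22]
  [11] addr=0x91 blk=18 s=2: L1-HIT | VC [24, 22]
  [12] addr=0x96 blk=18 s=2: L1-HIT | VC [24, 22]
  [13] addr=0x97 blk=18 s=2: L1-HIT | VC [24, 22]
  [14] addr=0x37 blk=6 s=2: MISS | VC [24, 22, 18]
  [15] addr=0x51 blk=10 s=2: MISS | VC [24, 22, 18, 6]
  [16] addr=0x33 blk=6 s=2: VC-HIT | VC [24, 22, 18, 10]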